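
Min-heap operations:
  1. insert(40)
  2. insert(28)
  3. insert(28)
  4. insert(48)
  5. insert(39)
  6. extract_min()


insert(40) -> [40]
insert(28) -> [28, 40]
insert(28) -> [28, 40, 28]
insert(48) -> [28, 40, 28, 48]
insert(39) -> [28, 39, 28, 48, 40]
extract_min()->28, [28, 39, 40, 48]

Final heap: [28, 39, 40, 48]


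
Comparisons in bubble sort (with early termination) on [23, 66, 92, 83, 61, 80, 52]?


Algorithm: bubble sort (with early termination)
Input: [23, 66, 92, 83, 61, 80, 52]
Sorted: [23, 52, 61, 66, 80, 83, 92]

21


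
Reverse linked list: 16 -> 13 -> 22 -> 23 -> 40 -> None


Step 1: curr=16, set curr.next=prev(None) | reversed so far: 16
Step 2: curr=13, set curr.next=prev(16) | reversed so far: 13 -> 16
Step 3: curr=22, set curr.next=prev(13) | reversed so far: 22 -> 13 -> 16
Step 4: curr=23, set curr.next=prev(22) | reversed so far: 23 -> 22 -> 13 -> 16
Step 5: curr=40, set curr.next=prev(23) | reversed so far: 40 -> 23 -> 22 -> 13 -> 16

40 -> 23 -> 22 -> 13 -> 16 -> None


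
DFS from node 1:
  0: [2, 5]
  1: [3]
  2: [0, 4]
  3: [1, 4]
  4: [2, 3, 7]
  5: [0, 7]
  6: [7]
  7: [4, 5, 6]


Visit 1, push [3]
Visit 3, push [4]
Visit 4, push [7, 2]
Visit 2, push [0]
Visit 0, push [5]
Visit 5, push [7]
Visit 7, push [6]
Visit 6, push []

DFS order: [1, 3, 4, 2, 0, 5, 7, 6]


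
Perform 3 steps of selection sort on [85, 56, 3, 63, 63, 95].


Initial: [85, 56, 3, 63, 63, 95]
Step 1: min=3 at 2
  Swap: [3, 56, 85, 63, 63, 95]
Step 2: min=56 at 1
  Swap: [3, 56, 85, 63, 63, 95]
Step 3: min=63 at 3
  Swap: [3, 56, 63, 85, 63, 95]

After 3 steps: [3, 56, 63, 85, 63, 95]


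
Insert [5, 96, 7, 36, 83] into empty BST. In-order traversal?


Insert 5: root
Insert 96: R from 5
Insert 7: R from 5 -> L from 96
Insert 36: R from 5 -> L from 96 -> R from 7
Insert 83: R from 5 -> L from 96 -> R from 7 -> R from 36

In-order: [5, 7, 36, 83, 96]


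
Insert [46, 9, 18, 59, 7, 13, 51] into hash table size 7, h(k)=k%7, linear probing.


Insert 46: h=4 -> slot 4
Insert 9: h=2 -> slot 2
Insert 18: h=4, 1 probes -> slot 5
Insert 59: h=3 -> slot 3
Insert 7: h=0 -> slot 0
Insert 13: h=6 -> slot 6
Insert 51: h=2, 6 probes -> slot 1

Table: [7, 51, 9, 59, 46, 18, 13]


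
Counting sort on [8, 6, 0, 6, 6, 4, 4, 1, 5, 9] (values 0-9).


Input: [8, 6, 0, 6, 6, 4, 4, 1, 5, 9]
Counts: [1, 1, 0, 0, 2, 1, 3, 0, 1, 1]

Sorted: [0, 1, 4, 4, 5, 6, 6, 6, 8, 9]


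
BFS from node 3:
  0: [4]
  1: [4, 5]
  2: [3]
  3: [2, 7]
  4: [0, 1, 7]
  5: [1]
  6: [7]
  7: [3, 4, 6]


Visit 3, enqueue [2, 7]
Visit 2, enqueue []
Visit 7, enqueue [4, 6]
Visit 4, enqueue [0, 1]
Visit 6, enqueue []
Visit 0, enqueue []
Visit 1, enqueue [5]
Visit 5, enqueue []

BFS order: [3, 2, 7, 4, 6, 0, 1, 5]


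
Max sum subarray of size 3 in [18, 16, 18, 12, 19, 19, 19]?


[0:3]: 52
[1:4]: 46
[2:5]: 49
[3:6]: 50
[4:7]: 57

Max: 57 at [4:7]


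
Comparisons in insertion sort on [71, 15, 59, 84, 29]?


Algorithm: insertion sort
Input: [71, 15, 59, 84, 29]
Sorted: [15, 29, 59, 71, 84]

8


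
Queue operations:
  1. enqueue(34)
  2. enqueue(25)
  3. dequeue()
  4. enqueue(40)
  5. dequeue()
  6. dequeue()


enqueue(34) -> [34]
enqueue(25) -> [34, 25]
dequeue()->34, [25]
enqueue(40) -> [25, 40]
dequeue()->25, [40]
dequeue()->40, []

Final queue: []


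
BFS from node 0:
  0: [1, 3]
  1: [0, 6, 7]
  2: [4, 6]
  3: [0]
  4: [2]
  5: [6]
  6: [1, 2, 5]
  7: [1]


Visit 0, enqueue [1, 3]
Visit 1, enqueue [6, 7]
Visit 3, enqueue []
Visit 6, enqueue [2, 5]
Visit 7, enqueue []
Visit 2, enqueue [4]
Visit 5, enqueue []
Visit 4, enqueue []

BFS order: [0, 1, 3, 6, 7, 2, 5, 4]


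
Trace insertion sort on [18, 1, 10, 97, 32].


Initial: [18, 1, 10, 97, 32]
Insert 1: [1, 18, 10, 97, 32]
Insert 10: [1, 10, 18, 97, 32]
Insert 97: [1, 10, 18, 97, 32]
Insert 32: [1, 10, 18, 32, 97]

Sorted: [1, 10, 18, 32, 97]


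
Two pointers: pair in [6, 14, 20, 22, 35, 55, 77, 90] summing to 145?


lo=0(6)+hi=7(90)=96
lo=1(14)+hi=7(90)=104
lo=2(20)+hi=7(90)=110
lo=3(22)+hi=7(90)=112
lo=4(35)+hi=7(90)=125
lo=5(55)+hi=7(90)=145

Yes: 55+90=145


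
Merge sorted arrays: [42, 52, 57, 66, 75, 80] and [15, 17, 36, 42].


Take 15 from B
Take 17 from B
Take 36 from B
Take 42 from A
Take 42 from B

Merged: [15, 17, 36, 42, 42, 52, 57, 66, 75, 80]


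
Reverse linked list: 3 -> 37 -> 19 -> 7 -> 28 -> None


Step 1: curr=3, set curr.next=prev(None) | reversed so far: 3
Step 2: curr=37, set curr.next=prev(3) | reversed so far: 37 -> 3
Step 3: curr=19, set curr.next=prev(37) | reversed so far: 19 -> 37 -> 3
Step 4: curr=7, set curr.next=prev(19) | reversed so far: 7 -> 19 -> 37 -> 3
Step 5: curr=28, set curr.next=prev(7) | reversed so far: 28 -> 7 -> 19 -> 37 -> 3

28 -> 7 -> 19 -> 37 -> 3 -> None


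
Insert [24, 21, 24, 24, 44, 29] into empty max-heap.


Insert 24: [24]
Insert 21: [24, 21]
Insert 24: [24, 21, 24]
Insert 24: [24, 24, 24, 21]
Insert 44: [44, 24, 24, 21, 24]
Insert 29: [44, 24, 29, 21, 24, 24]

Final heap: [44, 24, 29, 21, 24, 24]


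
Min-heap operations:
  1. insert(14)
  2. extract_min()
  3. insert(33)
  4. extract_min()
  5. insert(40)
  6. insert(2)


insert(14) -> [14]
extract_min()->14, []
insert(33) -> [33]
extract_min()->33, []
insert(40) -> [40]
insert(2) -> [2, 40]

Final heap: [2, 40]


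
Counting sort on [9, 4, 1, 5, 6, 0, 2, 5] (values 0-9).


Input: [9, 4, 1, 5, 6, 0, 2, 5]
Counts: [1, 1, 1, 0, 1, 2, 1, 0, 0, 1]

Sorted: [0, 1, 2, 4, 5, 5, 6, 9]


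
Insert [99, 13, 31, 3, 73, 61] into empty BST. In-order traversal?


Insert 99: root
Insert 13: L from 99
Insert 31: L from 99 -> R from 13
Insert 3: L from 99 -> L from 13
Insert 73: L from 99 -> R from 13 -> R from 31
Insert 61: L from 99 -> R from 13 -> R from 31 -> L from 73

In-order: [3, 13, 31, 61, 73, 99]


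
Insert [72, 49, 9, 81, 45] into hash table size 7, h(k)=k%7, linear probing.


Insert 72: h=2 -> slot 2
Insert 49: h=0 -> slot 0
Insert 9: h=2, 1 probes -> slot 3
Insert 81: h=4 -> slot 4
Insert 45: h=3, 2 probes -> slot 5

Table: [49, None, 72, 9, 81, 45, None]


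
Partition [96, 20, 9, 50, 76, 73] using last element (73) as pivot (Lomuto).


Pivot: 73
  20 <= 73: swap -> [20, 96, 9, 50, 76, 73]
  9 <= 73: swap -> [20, 9, 96, 50, 76, 73]
  50 <= 73: swap -> [20, 9, 50, 96, 76, 73]
Place pivot at 3: [20, 9, 50, 73, 76, 96]

Partitioned: [20, 9, 50, 73, 76, 96]


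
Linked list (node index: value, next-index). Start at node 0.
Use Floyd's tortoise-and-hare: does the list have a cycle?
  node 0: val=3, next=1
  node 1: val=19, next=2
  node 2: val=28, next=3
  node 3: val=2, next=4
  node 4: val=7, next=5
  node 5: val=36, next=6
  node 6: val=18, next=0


Floyd's tortoise (slow, +1) and hare (fast, +2):
  init: slow=0, fast=0
  step 1: slow=1, fast=2
  step 2: slow=2, fast=4
  step 3: slow=3, fast=6
  step 4: slow=4, fast=1
  step 5: slow=5, fast=3
  step 6: slow=6, fast=5
  step 7: slow=0, fast=0
  slow == fast at node 0: cycle detected

Cycle: yes


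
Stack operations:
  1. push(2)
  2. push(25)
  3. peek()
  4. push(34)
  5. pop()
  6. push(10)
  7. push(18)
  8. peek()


push(2) -> [2]
push(25) -> [2, 25]
peek()->25
push(34) -> [2, 25, 34]
pop()->34, [2, 25]
push(10) -> [2, 25, 10]
push(18) -> [2, 25, 10, 18]
peek()->18

Final stack: [2, 25, 10, 18]


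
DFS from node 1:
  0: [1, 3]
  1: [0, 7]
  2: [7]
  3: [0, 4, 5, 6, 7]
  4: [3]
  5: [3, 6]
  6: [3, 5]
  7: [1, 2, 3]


Visit 1, push [7, 0]
Visit 0, push [3]
Visit 3, push [7, 6, 5, 4]
Visit 4, push []
Visit 5, push [6]
Visit 6, push []
Visit 7, push [2]
Visit 2, push []

DFS order: [1, 0, 3, 4, 5, 6, 7, 2]


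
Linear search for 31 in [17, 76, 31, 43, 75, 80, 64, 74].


i=0: 17!=31
i=1: 76!=31
i=2: 31==31 found!

Found at 2, 3 comps


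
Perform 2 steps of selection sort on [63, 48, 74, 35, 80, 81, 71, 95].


Initial: [63, 48, 74, 35, 80, 81, 71, 95]
Step 1: min=35 at 3
  Swap: [35, 48, 74, 63, 80, 81, 71, 95]
Step 2: min=48 at 1
  Swap: [35, 48, 74, 63, 80, 81, 71, 95]

After 2 steps: [35, 48, 74, 63, 80, 81, 71, 95]


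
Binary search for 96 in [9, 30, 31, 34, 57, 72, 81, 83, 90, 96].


Step 1: lo=0, hi=9, mid=4, val=57
Step 2: lo=5, hi=9, mid=7, val=83
Step 3: lo=8, hi=9, mid=8, val=90
Step 4: lo=9, hi=9, mid=9, val=96

Found at index 9


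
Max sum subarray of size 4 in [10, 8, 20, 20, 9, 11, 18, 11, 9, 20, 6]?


[0:4]: 58
[1:5]: 57
[2:6]: 60
[3:7]: 58
[4:8]: 49
[5:9]: 49
[6:10]: 58
[7:11]: 46

Max: 60 at [2:6]


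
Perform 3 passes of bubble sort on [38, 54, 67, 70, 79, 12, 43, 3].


Initial: [38, 54, 67, 70, 79, 12, 43, 3]
Pass 1: [38, 54, 67, 70, 12, 43, 3, 79] (3 swaps)
Pass 2: [38, 54, 67, 12, 43, 3, 70, 79] (3 swaps)
Pass 3: [38, 54, 12, 43, 3, 67, 70, 79] (3 swaps)

After 3 passes: [38, 54, 12, 43, 3, 67, 70, 79]


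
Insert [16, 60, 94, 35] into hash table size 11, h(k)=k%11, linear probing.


Insert 16: h=5 -> slot 5
Insert 60: h=5, 1 probes -> slot 6
Insert 94: h=6, 1 probes -> slot 7
Insert 35: h=2 -> slot 2

Table: [None, None, 35, None, None, 16, 60, 94, None, None, None]


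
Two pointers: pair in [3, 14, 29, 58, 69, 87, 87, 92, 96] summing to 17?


lo=0(3)+hi=8(96)=99
lo=0(3)+hi=7(92)=95
lo=0(3)+hi=6(87)=90
lo=0(3)+hi=5(87)=90
lo=0(3)+hi=4(69)=72
lo=0(3)+hi=3(58)=61
lo=0(3)+hi=2(29)=32
lo=0(3)+hi=1(14)=17

Yes: 3+14=17


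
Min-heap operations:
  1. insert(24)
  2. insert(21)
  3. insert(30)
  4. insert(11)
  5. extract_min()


insert(24) -> [24]
insert(21) -> [21, 24]
insert(30) -> [21, 24, 30]
insert(11) -> [11, 21, 30, 24]
extract_min()->11, [21, 24, 30]

Final heap: [21, 24, 30]


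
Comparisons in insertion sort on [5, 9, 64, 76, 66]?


Algorithm: insertion sort
Input: [5, 9, 64, 76, 66]
Sorted: [5, 9, 64, 66, 76]

5


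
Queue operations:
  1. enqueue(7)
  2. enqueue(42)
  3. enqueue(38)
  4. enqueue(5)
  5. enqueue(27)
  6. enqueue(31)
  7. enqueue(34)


enqueue(7) -> [7]
enqueue(42) -> [7, 42]
enqueue(38) -> [7, 42, 38]
enqueue(5) -> [7, 42, 38, 5]
enqueue(27) -> [7, 42, 38, 5, 27]
enqueue(31) -> [7, 42, 38, 5, 27, 31]
enqueue(34) -> [7, 42, 38, 5, 27, 31, 34]

Final queue: [7, 42, 38, 5, 27, 31, 34]


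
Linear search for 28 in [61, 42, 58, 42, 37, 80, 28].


i=0: 61!=28
i=1: 42!=28
i=2: 58!=28
i=3: 42!=28
i=4: 37!=28
i=5: 80!=28
i=6: 28==28 found!

Found at 6, 7 comps


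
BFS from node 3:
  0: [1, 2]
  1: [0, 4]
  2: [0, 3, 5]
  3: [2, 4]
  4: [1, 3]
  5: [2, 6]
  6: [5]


Visit 3, enqueue [2, 4]
Visit 2, enqueue [0, 5]
Visit 4, enqueue [1]
Visit 0, enqueue []
Visit 5, enqueue [6]
Visit 1, enqueue []
Visit 6, enqueue []

BFS order: [3, 2, 4, 0, 5, 1, 6]


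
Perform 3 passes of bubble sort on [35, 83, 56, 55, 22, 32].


Initial: [35, 83, 56, 55, 22, 32]
Pass 1: [35, 56, 55, 22, 32, 83] (4 swaps)
Pass 2: [35, 55, 22, 32, 56, 83] (3 swaps)
Pass 3: [35, 22, 32, 55, 56, 83] (2 swaps)

After 3 passes: [35, 22, 32, 55, 56, 83]


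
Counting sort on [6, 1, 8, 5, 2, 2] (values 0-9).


Input: [6, 1, 8, 5, 2, 2]
Counts: [0, 1, 2, 0, 0, 1, 1, 0, 1, 0]

Sorted: [1, 2, 2, 5, 6, 8]


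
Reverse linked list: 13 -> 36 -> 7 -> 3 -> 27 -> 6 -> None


Step 1: curr=13, set curr.next=prev(None) | reversed so far: 13
Step 2: curr=36, set curr.next=prev(13) | reversed so far: 36 -> 13
Step 3: curr=7, set curr.next=prev(36) | reversed so far: 7 -> 36 -> 13
Step 4: curr=3, set curr.next=prev(7) | reversed so far: 3 -> 7 -> 36 -> 13
Step 5: curr=27, set curr.next=prev(3) | reversed so far: 27 -> 3 -> 7 -> 36 -> 13
Step 6: curr=6, set curr.next=prev(27) | reversed so far: 6 -> 27 -> 3 -> 7 -> 36 -> 13

6 -> 27 -> 3 -> 7 -> 36 -> 13 -> None


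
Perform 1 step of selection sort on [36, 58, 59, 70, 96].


Initial: [36, 58, 59, 70, 96]
Step 1: min=36 at 0
  Swap: [36, 58, 59, 70, 96]

After 1 step: [36, 58, 59, 70, 96]


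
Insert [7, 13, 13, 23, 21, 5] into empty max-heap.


Insert 7: [7]
Insert 13: [13, 7]
Insert 13: [13, 7, 13]
Insert 23: [23, 13, 13, 7]
Insert 21: [23, 21, 13, 7, 13]
Insert 5: [23, 21, 13, 7, 13, 5]

Final heap: [23, 21, 13, 7, 13, 5]


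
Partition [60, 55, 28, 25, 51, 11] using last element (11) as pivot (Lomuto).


Pivot: 11
Place pivot at 0: [11, 55, 28, 25, 51, 60]

Partitioned: [11, 55, 28, 25, 51, 60]


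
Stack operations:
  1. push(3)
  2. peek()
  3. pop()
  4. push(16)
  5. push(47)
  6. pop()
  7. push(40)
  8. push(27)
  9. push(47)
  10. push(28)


push(3) -> [3]
peek()->3
pop()->3, []
push(16) -> [16]
push(47) -> [16, 47]
pop()->47, [16]
push(40) -> [16, 40]
push(27) -> [16, 40, 27]
push(47) -> [16, 40, 27, 47]
push(28) -> [16, 40, 27, 47, 28]

Final stack: [16, 40, 27, 47, 28]


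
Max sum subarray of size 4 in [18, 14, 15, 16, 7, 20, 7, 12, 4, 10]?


[0:4]: 63
[1:5]: 52
[2:6]: 58
[3:7]: 50
[4:8]: 46
[5:9]: 43
[6:10]: 33

Max: 63 at [0:4]


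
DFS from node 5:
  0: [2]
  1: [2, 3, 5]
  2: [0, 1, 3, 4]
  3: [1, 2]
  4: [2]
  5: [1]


Visit 5, push [1]
Visit 1, push [3, 2]
Visit 2, push [4, 3, 0]
Visit 0, push []
Visit 3, push []
Visit 4, push []

DFS order: [5, 1, 2, 0, 3, 4]


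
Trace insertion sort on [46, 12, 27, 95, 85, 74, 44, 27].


Initial: [46, 12, 27, 95, 85, 74, 44, 27]
Insert 12: [12, 46, 27, 95, 85, 74, 44, 27]
Insert 27: [12, 27, 46, 95, 85, 74, 44, 27]
Insert 95: [12, 27, 46, 95, 85, 74, 44, 27]
Insert 85: [12, 27, 46, 85, 95, 74, 44, 27]
Insert 74: [12, 27, 46, 74, 85, 95, 44, 27]
Insert 44: [12, 27, 44, 46, 74, 85, 95, 27]
Insert 27: [12, 27, 27, 44, 46, 74, 85, 95]

Sorted: [12, 27, 27, 44, 46, 74, 85, 95]


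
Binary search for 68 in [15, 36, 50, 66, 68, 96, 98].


Step 1: lo=0, hi=6, mid=3, val=66
Step 2: lo=4, hi=6, mid=5, val=96
Step 3: lo=4, hi=4, mid=4, val=68

Found at index 4


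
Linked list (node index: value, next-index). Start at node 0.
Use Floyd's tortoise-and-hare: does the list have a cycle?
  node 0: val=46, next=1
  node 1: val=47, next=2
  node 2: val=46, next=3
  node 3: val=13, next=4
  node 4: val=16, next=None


Floyd's tortoise (slow, +1) and hare (fast, +2):
  init: slow=0, fast=0
  step 1: slow=1, fast=2
  step 2: slow=2, fast=4
  step 3: fast -> None, no cycle

Cycle: no


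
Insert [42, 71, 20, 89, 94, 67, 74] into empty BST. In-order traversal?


Insert 42: root
Insert 71: R from 42
Insert 20: L from 42
Insert 89: R from 42 -> R from 71
Insert 94: R from 42 -> R from 71 -> R from 89
Insert 67: R from 42 -> L from 71
Insert 74: R from 42 -> R from 71 -> L from 89

In-order: [20, 42, 67, 71, 74, 89, 94]


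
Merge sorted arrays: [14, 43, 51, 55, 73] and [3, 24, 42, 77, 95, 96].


Take 3 from B
Take 14 from A
Take 24 from B
Take 42 from B
Take 43 from A
Take 51 from A
Take 55 from A
Take 73 from A

Merged: [3, 14, 24, 42, 43, 51, 55, 73, 77, 95, 96]


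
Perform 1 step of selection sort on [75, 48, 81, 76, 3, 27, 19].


Initial: [75, 48, 81, 76, 3, 27, 19]
Step 1: min=3 at 4
  Swap: [3, 48, 81, 76, 75, 27, 19]

After 1 step: [3, 48, 81, 76, 75, 27, 19]


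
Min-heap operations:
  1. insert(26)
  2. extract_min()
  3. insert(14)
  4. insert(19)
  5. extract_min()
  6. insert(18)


insert(26) -> [26]
extract_min()->26, []
insert(14) -> [14]
insert(19) -> [14, 19]
extract_min()->14, [19]
insert(18) -> [18, 19]

Final heap: [18, 19]


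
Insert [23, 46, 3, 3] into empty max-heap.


Insert 23: [23]
Insert 46: [46, 23]
Insert 3: [46, 23, 3]
Insert 3: [46, 23, 3, 3]

Final heap: [46, 23, 3, 3]


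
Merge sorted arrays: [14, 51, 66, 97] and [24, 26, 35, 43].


Take 14 from A
Take 24 from B
Take 26 from B
Take 35 from B
Take 43 from B

Merged: [14, 24, 26, 35, 43, 51, 66, 97]


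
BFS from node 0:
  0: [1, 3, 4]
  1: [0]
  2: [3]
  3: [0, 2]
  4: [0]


Visit 0, enqueue [1, 3, 4]
Visit 1, enqueue []
Visit 3, enqueue [2]
Visit 4, enqueue []
Visit 2, enqueue []

BFS order: [0, 1, 3, 4, 2]


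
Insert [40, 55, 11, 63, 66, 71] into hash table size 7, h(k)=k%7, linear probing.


Insert 40: h=5 -> slot 5
Insert 55: h=6 -> slot 6
Insert 11: h=4 -> slot 4
Insert 63: h=0 -> slot 0
Insert 66: h=3 -> slot 3
Insert 71: h=1 -> slot 1

Table: [63, 71, None, 66, 11, 40, 55]


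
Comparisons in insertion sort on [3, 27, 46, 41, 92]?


Algorithm: insertion sort
Input: [3, 27, 46, 41, 92]
Sorted: [3, 27, 41, 46, 92]

5


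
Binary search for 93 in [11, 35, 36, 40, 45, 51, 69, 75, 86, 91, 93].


Step 1: lo=0, hi=10, mid=5, val=51
Step 2: lo=6, hi=10, mid=8, val=86
Step 3: lo=9, hi=10, mid=9, val=91
Step 4: lo=10, hi=10, mid=10, val=93

Found at index 10


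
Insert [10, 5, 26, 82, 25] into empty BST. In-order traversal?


Insert 10: root
Insert 5: L from 10
Insert 26: R from 10
Insert 82: R from 10 -> R from 26
Insert 25: R from 10 -> L from 26

In-order: [5, 10, 25, 26, 82]


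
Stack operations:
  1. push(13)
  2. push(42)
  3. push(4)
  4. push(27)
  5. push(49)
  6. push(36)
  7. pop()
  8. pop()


push(13) -> [13]
push(42) -> [13, 42]
push(4) -> [13, 42, 4]
push(27) -> [13, 42, 4, 27]
push(49) -> [13, 42, 4, 27, 49]
push(36) -> [13, 42, 4, 27, 49, 36]
pop()->36, [13, 42, 4, 27, 49]
pop()->49, [13, 42, 4, 27]

Final stack: [13, 42, 4, 27]


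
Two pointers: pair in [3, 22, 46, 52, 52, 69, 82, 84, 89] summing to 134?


lo=0(3)+hi=8(89)=92
lo=1(22)+hi=8(89)=111
lo=2(46)+hi=8(89)=135
lo=2(46)+hi=7(84)=130
lo=3(52)+hi=7(84)=136
lo=3(52)+hi=6(82)=134

Yes: 52+82=134


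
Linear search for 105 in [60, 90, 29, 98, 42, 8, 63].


i=0: 60!=105
i=1: 90!=105
i=2: 29!=105
i=3: 98!=105
i=4: 42!=105
i=5: 8!=105
i=6: 63!=105

Not found, 7 comps


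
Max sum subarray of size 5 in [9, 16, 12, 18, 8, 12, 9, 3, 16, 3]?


[0:5]: 63
[1:6]: 66
[2:7]: 59
[3:8]: 50
[4:9]: 48
[5:10]: 43

Max: 66 at [1:6]


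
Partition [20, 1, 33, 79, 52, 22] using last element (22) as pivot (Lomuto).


Pivot: 22
  20 <= 22: advance i (no swap)
  1 <= 22: advance i (no swap)
Place pivot at 2: [20, 1, 22, 79, 52, 33]

Partitioned: [20, 1, 22, 79, 52, 33]


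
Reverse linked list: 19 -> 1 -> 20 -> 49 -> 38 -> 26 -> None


Step 1: curr=19, set curr.next=prev(None) | reversed so far: 19
Step 2: curr=1, set curr.next=prev(19) | reversed so far: 1 -> 19
Step 3: curr=20, set curr.next=prev(1) | reversed so far: 20 -> 1 -> 19
Step 4: curr=49, set curr.next=prev(20) | reversed so far: 49 -> 20 -> 1 -> 19
Step 5: curr=38, set curr.next=prev(49) | reversed so far: 38 -> 49 -> 20 -> 1 -> 19
Step 6: curr=26, set curr.next=prev(38) | reversed so far: 26 -> 38 -> 49 -> 20 -> 1 -> 19

26 -> 38 -> 49 -> 20 -> 1 -> 19 -> None


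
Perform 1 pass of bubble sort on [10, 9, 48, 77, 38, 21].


Initial: [10, 9, 48, 77, 38, 21]
Pass 1: [9, 10, 48, 38, 21, 77] (3 swaps)

After 1 pass: [9, 10, 48, 38, 21, 77]


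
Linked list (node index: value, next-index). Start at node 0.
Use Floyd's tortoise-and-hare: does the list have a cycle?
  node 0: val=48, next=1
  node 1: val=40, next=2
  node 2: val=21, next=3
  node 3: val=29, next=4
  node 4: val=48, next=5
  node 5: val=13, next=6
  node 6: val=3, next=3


Floyd's tortoise (slow, +1) and hare (fast, +2):
  init: slow=0, fast=0
  step 1: slow=1, fast=2
  step 2: slow=2, fast=4
  step 3: slow=3, fast=6
  step 4: slow=4, fast=4
  slow == fast at node 4: cycle detected

Cycle: yes


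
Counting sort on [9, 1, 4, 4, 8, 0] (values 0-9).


Input: [9, 1, 4, 4, 8, 0]
Counts: [1, 1, 0, 0, 2, 0, 0, 0, 1, 1]

Sorted: [0, 1, 4, 4, 8, 9]


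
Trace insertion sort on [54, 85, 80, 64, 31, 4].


Initial: [54, 85, 80, 64, 31, 4]
Insert 85: [54, 85, 80, 64, 31, 4]
Insert 80: [54, 80, 85, 64, 31, 4]
Insert 64: [54, 64, 80, 85, 31, 4]
Insert 31: [31, 54, 64, 80, 85, 4]
Insert 4: [4, 31, 54, 64, 80, 85]

Sorted: [4, 31, 54, 64, 80, 85]


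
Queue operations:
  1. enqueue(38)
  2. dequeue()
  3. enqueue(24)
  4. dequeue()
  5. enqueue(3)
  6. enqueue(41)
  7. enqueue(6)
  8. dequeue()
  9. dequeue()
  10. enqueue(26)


enqueue(38) -> [38]
dequeue()->38, []
enqueue(24) -> [24]
dequeue()->24, []
enqueue(3) -> [3]
enqueue(41) -> [3, 41]
enqueue(6) -> [3, 41, 6]
dequeue()->3, [41, 6]
dequeue()->41, [6]
enqueue(26) -> [6, 26]

Final queue: [6, 26]


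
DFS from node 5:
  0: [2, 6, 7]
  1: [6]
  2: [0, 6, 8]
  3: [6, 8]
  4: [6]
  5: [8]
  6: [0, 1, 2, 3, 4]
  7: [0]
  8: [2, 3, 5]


Visit 5, push [8]
Visit 8, push [3, 2]
Visit 2, push [6, 0]
Visit 0, push [7, 6]
Visit 6, push [4, 3, 1]
Visit 1, push []
Visit 3, push []
Visit 4, push []
Visit 7, push []

DFS order: [5, 8, 2, 0, 6, 1, 3, 4, 7]


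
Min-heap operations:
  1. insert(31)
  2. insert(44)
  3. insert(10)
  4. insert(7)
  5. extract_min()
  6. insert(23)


insert(31) -> [31]
insert(44) -> [31, 44]
insert(10) -> [10, 44, 31]
insert(7) -> [7, 10, 31, 44]
extract_min()->7, [10, 44, 31]
insert(23) -> [10, 23, 31, 44]

Final heap: [10, 23, 31, 44]


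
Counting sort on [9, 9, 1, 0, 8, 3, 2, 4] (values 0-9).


Input: [9, 9, 1, 0, 8, 3, 2, 4]
Counts: [1, 1, 1, 1, 1, 0, 0, 0, 1, 2]

Sorted: [0, 1, 2, 3, 4, 8, 9, 9]


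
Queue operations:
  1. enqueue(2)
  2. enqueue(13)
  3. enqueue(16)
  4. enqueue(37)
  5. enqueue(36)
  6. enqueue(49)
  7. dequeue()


enqueue(2) -> [2]
enqueue(13) -> [2, 13]
enqueue(16) -> [2, 13, 16]
enqueue(37) -> [2, 13, 16, 37]
enqueue(36) -> [2, 13, 16, 37, 36]
enqueue(49) -> [2, 13, 16, 37, 36, 49]
dequeue()->2, [13, 16, 37, 36, 49]

Final queue: [13, 16, 37, 36, 49]


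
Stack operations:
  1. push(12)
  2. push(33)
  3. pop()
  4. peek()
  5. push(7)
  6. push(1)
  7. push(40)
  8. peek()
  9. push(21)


push(12) -> [12]
push(33) -> [12, 33]
pop()->33, [12]
peek()->12
push(7) -> [12, 7]
push(1) -> [12, 7, 1]
push(40) -> [12, 7, 1, 40]
peek()->40
push(21) -> [12, 7, 1, 40, 21]

Final stack: [12, 7, 1, 40, 21]


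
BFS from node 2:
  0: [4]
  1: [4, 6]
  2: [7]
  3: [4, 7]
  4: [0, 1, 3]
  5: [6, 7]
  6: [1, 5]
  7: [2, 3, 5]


Visit 2, enqueue [7]
Visit 7, enqueue [3, 5]
Visit 3, enqueue [4]
Visit 5, enqueue [6]
Visit 4, enqueue [0, 1]
Visit 6, enqueue []
Visit 0, enqueue []
Visit 1, enqueue []

BFS order: [2, 7, 3, 5, 4, 6, 0, 1]


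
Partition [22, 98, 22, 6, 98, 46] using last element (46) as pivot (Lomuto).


Pivot: 46
  22 <= 46: advance i (no swap)
  22 <= 46: swap -> [22, 22, 98, 6, 98, 46]
  6 <= 46: swap -> [22, 22, 6, 98, 98, 46]
Place pivot at 3: [22, 22, 6, 46, 98, 98]

Partitioned: [22, 22, 6, 46, 98, 98]


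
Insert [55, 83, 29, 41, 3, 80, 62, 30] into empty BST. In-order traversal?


Insert 55: root
Insert 83: R from 55
Insert 29: L from 55
Insert 41: L from 55 -> R from 29
Insert 3: L from 55 -> L from 29
Insert 80: R from 55 -> L from 83
Insert 62: R from 55 -> L from 83 -> L from 80
Insert 30: L from 55 -> R from 29 -> L from 41

In-order: [3, 29, 30, 41, 55, 62, 80, 83]


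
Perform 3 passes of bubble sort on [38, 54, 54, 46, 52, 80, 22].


Initial: [38, 54, 54, 46, 52, 80, 22]
Pass 1: [38, 54, 46, 52, 54, 22, 80] (3 swaps)
Pass 2: [38, 46, 52, 54, 22, 54, 80] (3 swaps)
Pass 3: [38, 46, 52, 22, 54, 54, 80] (1 swaps)

After 3 passes: [38, 46, 52, 22, 54, 54, 80]


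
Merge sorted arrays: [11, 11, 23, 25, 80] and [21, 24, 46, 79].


Take 11 from A
Take 11 from A
Take 21 from B
Take 23 from A
Take 24 from B
Take 25 from A
Take 46 from B
Take 79 from B

Merged: [11, 11, 21, 23, 24, 25, 46, 79, 80]


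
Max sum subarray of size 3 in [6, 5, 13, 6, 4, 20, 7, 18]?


[0:3]: 24
[1:4]: 24
[2:5]: 23
[3:6]: 30
[4:7]: 31
[5:8]: 45

Max: 45 at [5:8]


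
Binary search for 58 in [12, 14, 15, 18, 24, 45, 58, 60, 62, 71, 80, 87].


Step 1: lo=0, hi=11, mid=5, val=45
Step 2: lo=6, hi=11, mid=8, val=62
Step 3: lo=6, hi=7, mid=6, val=58

Found at index 6


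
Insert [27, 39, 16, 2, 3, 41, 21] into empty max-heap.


Insert 27: [27]
Insert 39: [39, 27]
Insert 16: [39, 27, 16]
Insert 2: [39, 27, 16, 2]
Insert 3: [39, 27, 16, 2, 3]
Insert 41: [41, 27, 39, 2, 3, 16]
Insert 21: [41, 27, 39, 2, 3, 16, 21]

Final heap: [41, 27, 39, 2, 3, 16, 21]


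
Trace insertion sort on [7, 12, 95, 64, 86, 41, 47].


Initial: [7, 12, 95, 64, 86, 41, 47]
Insert 12: [7, 12, 95, 64, 86, 41, 47]
Insert 95: [7, 12, 95, 64, 86, 41, 47]
Insert 64: [7, 12, 64, 95, 86, 41, 47]
Insert 86: [7, 12, 64, 86, 95, 41, 47]
Insert 41: [7, 12, 41, 64, 86, 95, 47]
Insert 47: [7, 12, 41, 47, 64, 86, 95]

Sorted: [7, 12, 41, 47, 64, 86, 95]


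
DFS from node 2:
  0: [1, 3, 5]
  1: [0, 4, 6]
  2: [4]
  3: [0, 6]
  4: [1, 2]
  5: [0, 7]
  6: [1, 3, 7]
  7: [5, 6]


Visit 2, push [4]
Visit 4, push [1]
Visit 1, push [6, 0]
Visit 0, push [5, 3]
Visit 3, push [6]
Visit 6, push [7]
Visit 7, push [5]
Visit 5, push []

DFS order: [2, 4, 1, 0, 3, 6, 7, 5]


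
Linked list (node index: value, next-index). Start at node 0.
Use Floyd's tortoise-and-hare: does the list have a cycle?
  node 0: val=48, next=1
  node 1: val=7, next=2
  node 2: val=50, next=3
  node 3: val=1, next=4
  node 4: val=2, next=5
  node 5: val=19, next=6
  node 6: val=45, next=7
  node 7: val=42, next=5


Floyd's tortoise (slow, +1) and hare (fast, +2):
  init: slow=0, fast=0
  step 1: slow=1, fast=2
  step 2: slow=2, fast=4
  step 3: slow=3, fast=6
  step 4: slow=4, fast=5
  step 5: slow=5, fast=7
  step 6: slow=6, fast=6
  slow == fast at node 6: cycle detected

Cycle: yes


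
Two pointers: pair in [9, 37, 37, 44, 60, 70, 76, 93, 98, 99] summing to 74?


lo=0(9)+hi=9(99)=108
lo=0(9)+hi=8(98)=107
lo=0(9)+hi=7(93)=102
lo=0(9)+hi=6(76)=85
lo=0(9)+hi=5(70)=79
lo=0(9)+hi=4(60)=69
lo=1(37)+hi=4(60)=97
lo=1(37)+hi=3(44)=81
lo=1(37)+hi=2(37)=74

Yes: 37+37=74


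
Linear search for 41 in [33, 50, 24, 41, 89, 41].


i=0: 33!=41
i=1: 50!=41
i=2: 24!=41
i=3: 41==41 found!

Found at 3, 4 comps


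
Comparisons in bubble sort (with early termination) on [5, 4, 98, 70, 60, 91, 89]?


Algorithm: bubble sort (with early termination)
Input: [5, 4, 98, 70, 60, 91, 89]
Sorted: [4, 5, 60, 70, 89, 91, 98]

15


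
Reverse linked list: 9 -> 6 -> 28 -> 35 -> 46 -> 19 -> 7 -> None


Step 1: curr=9, set curr.next=prev(None) | reversed so far: 9
Step 2: curr=6, set curr.next=prev(9) | reversed so far: 6 -> 9
Step 3: curr=28, set curr.next=prev(6) | reversed so far: 28 -> 6 -> 9
Step 4: curr=35, set curr.next=prev(28) | reversed so far: 35 -> 28 -> 6 -> 9
Step 5: curr=46, set curr.next=prev(35) | reversed so far: 46 -> 35 -> 28 -> 6 -> 9
Step 6: curr=19, set curr.next=prev(46) | reversed so far: 19 -> 46 -> 35 -> 28 -> 6 -> 9
Step 7: curr=7, set curr.next=prev(19) | reversed so far: 7 -> 19 -> 46 -> 35 -> 28 -> 6 -> 9

7 -> 19 -> 46 -> 35 -> 28 -> 6 -> 9 -> None


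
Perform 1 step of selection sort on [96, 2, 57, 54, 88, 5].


Initial: [96, 2, 57, 54, 88, 5]
Step 1: min=2 at 1
  Swap: [2, 96, 57, 54, 88, 5]

After 1 step: [2, 96, 57, 54, 88, 5]


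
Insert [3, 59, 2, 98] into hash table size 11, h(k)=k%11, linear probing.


Insert 3: h=3 -> slot 3
Insert 59: h=4 -> slot 4
Insert 2: h=2 -> slot 2
Insert 98: h=10 -> slot 10

Table: [None, None, 2, 3, 59, None, None, None, None, None, 98]


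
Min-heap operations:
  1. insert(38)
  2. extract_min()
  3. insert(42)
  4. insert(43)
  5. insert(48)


insert(38) -> [38]
extract_min()->38, []
insert(42) -> [42]
insert(43) -> [42, 43]
insert(48) -> [42, 43, 48]

Final heap: [42, 43, 48]


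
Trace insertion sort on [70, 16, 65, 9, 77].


Initial: [70, 16, 65, 9, 77]
Insert 16: [16, 70, 65, 9, 77]
Insert 65: [16, 65, 70, 9, 77]
Insert 9: [9, 16, 65, 70, 77]
Insert 77: [9, 16, 65, 70, 77]

Sorted: [9, 16, 65, 70, 77]


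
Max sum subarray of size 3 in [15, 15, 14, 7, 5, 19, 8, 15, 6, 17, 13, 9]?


[0:3]: 44
[1:4]: 36
[2:5]: 26
[3:6]: 31
[4:7]: 32
[5:8]: 42
[6:9]: 29
[7:10]: 38
[8:11]: 36
[9:12]: 39

Max: 44 at [0:3]


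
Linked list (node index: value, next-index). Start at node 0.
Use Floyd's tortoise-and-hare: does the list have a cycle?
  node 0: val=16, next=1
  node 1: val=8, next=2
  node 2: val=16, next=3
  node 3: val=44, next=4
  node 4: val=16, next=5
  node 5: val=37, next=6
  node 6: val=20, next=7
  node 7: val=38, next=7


Floyd's tortoise (slow, +1) and hare (fast, +2):
  init: slow=0, fast=0
  step 1: slow=1, fast=2
  step 2: slow=2, fast=4
  step 3: slow=3, fast=6
  step 4: slow=4, fast=7
  step 5: slow=5, fast=7
  step 6: slow=6, fast=7
  step 7: slow=7, fast=7
  slow == fast at node 7: cycle detected

Cycle: yes


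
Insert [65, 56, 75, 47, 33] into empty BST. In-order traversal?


Insert 65: root
Insert 56: L from 65
Insert 75: R from 65
Insert 47: L from 65 -> L from 56
Insert 33: L from 65 -> L from 56 -> L from 47

In-order: [33, 47, 56, 65, 75]


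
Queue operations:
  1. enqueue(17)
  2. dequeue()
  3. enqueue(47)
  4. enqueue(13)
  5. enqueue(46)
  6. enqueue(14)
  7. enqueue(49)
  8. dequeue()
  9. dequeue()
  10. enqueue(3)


enqueue(17) -> [17]
dequeue()->17, []
enqueue(47) -> [47]
enqueue(13) -> [47, 13]
enqueue(46) -> [47, 13, 46]
enqueue(14) -> [47, 13, 46, 14]
enqueue(49) -> [47, 13, 46, 14, 49]
dequeue()->47, [13, 46, 14, 49]
dequeue()->13, [46, 14, 49]
enqueue(3) -> [46, 14, 49, 3]

Final queue: [46, 14, 49, 3]


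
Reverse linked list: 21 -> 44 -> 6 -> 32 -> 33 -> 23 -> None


Step 1: curr=21, set curr.next=prev(None) | reversed so far: 21
Step 2: curr=44, set curr.next=prev(21) | reversed so far: 44 -> 21
Step 3: curr=6, set curr.next=prev(44) | reversed so far: 6 -> 44 -> 21
Step 4: curr=32, set curr.next=prev(6) | reversed so far: 32 -> 6 -> 44 -> 21
Step 5: curr=33, set curr.next=prev(32) | reversed so far: 33 -> 32 -> 6 -> 44 -> 21
Step 6: curr=23, set curr.next=prev(33) | reversed so far: 23 -> 33 -> 32 -> 6 -> 44 -> 21

23 -> 33 -> 32 -> 6 -> 44 -> 21 -> None


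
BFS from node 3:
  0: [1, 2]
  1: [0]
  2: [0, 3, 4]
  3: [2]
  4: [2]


Visit 3, enqueue [2]
Visit 2, enqueue [0, 4]
Visit 0, enqueue [1]
Visit 4, enqueue []
Visit 1, enqueue []

BFS order: [3, 2, 0, 4, 1]


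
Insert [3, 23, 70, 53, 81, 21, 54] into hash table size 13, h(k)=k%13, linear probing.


Insert 3: h=3 -> slot 3
Insert 23: h=10 -> slot 10
Insert 70: h=5 -> slot 5
Insert 53: h=1 -> slot 1
Insert 81: h=3, 1 probes -> slot 4
Insert 21: h=8 -> slot 8
Insert 54: h=2 -> slot 2

Table: [None, 53, 54, 3, 81, 70, None, None, 21, None, 23, None, None]


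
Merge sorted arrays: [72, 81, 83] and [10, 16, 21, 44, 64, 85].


Take 10 from B
Take 16 from B
Take 21 from B
Take 44 from B
Take 64 from B
Take 72 from A
Take 81 from A
Take 83 from A

Merged: [10, 16, 21, 44, 64, 72, 81, 83, 85]


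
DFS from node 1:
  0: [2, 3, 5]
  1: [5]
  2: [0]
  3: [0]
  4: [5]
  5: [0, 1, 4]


Visit 1, push [5]
Visit 5, push [4, 0]
Visit 0, push [3, 2]
Visit 2, push []
Visit 3, push []
Visit 4, push []

DFS order: [1, 5, 0, 2, 3, 4]


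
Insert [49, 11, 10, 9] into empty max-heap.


Insert 49: [49]
Insert 11: [49, 11]
Insert 10: [49, 11, 10]
Insert 9: [49, 11, 10, 9]

Final heap: [49, 11, 10, 9]


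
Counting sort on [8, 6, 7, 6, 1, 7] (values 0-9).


Input: [8, 6, 7, 6, 1, 7]
Counts: [0, 1, 0, 0, 0, 0, 2, 2, 1, 0]

Sorted: [1, 6, 6, 7, 7, 8]


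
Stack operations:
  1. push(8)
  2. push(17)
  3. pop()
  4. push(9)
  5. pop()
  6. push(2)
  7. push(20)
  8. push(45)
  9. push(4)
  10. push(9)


push(8) -> [8]
push(17) -> [8, 17]
pop()->17, [8]
push(9) -> [8, 9]
pop()->9, [8]
push(2) -> [8, 2]
push(20) -> [8, 2, 20]
push(45) -> [8, 2, 20, 45]
push(4) -> [8, 2, 20, 45, 4]
push(9) -> [8, 2, 20, 45, 4, 9]

Final stack: [8, 2, 20, 45, 4, 9]


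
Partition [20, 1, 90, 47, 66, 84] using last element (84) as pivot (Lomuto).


Pivot: 84
  20 <= 84: advance i (no swap)
  1 <= 84: advance i (no swap)
  47 <= 84: swap -> [20, 1, 47, 90, 66, 84]
  66 <= 84: swap -> [20, 1, 47, 66, 90, 84]
Place pivot at 4: [20, 1, 47, 66, 84, 90]

Partitioned: [20, 1, 47, 66, 84, 90]


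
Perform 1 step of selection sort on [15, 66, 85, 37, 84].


Initial: [15, 66, 85, 37, 84]
Step 1: min=15 at 0
  Swap: [15, 66, 85, 37, 84]

After 1 step: [15, 66, 85, 37, 84]


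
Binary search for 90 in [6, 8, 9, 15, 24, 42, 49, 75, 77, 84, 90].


Step 1: lo=0, hi=10, mid=5, val=42
Step 2: lo=6, hi=10, mid=8, val=77
Step 3: lo=9, hi=10, mid=9, val=84
Step 4: lo=10, hi=10, mid=10, val=90

Found at index 10


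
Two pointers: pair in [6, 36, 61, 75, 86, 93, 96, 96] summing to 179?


lo=0(6)+hi=7(96)=102
lo=1(36)+hi=7(96)=132
lo=2(61)+hi=7(96)=157
lo=3(75)+hi=7(96)=171
lo=4(86)+hi=7(96)=182
lo=4(86)+hi=6(96)=182
lo=4(86)+hi=5(93)=179

Yes: 86+93=179


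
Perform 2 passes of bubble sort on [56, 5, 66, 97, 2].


Initial: [56, 5, 66, 97, 2]
Pass 1: [5, 56, 66, 2, 97] (2 swaps)
Pass 2: [5, 56, 2, 66, 97] (1 swaps)

After 2 passes: [5, 56, 2, 66, 97]


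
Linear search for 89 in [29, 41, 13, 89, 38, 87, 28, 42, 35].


i=0: 29!=89
i=1: 41!=89
i=2: 13!=89
i=3: 89==89 found!

Found at 3, 4 comps


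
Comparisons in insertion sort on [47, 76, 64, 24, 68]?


Algorithm: insertion sort
Input: [47, 76, 64, 24, 68]
Sorted: [24, 47, 64, 68, 76]

8


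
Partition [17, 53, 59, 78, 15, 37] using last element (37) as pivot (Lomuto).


Pivot: 37
  17 <= 37: advance i (no swap)
  15 <= 37: swap -> [17, 15, 59, 78, 53, 37]
Place pivot at 2: [17, 15, 37, 78, 53, 59]

Partitioned: [17, 15, 37, 78, 53, 59]


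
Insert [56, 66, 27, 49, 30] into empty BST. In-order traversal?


Insert 56: root
Insert 66: R from 56
Insert 27: L from 56
Insert 49: L from 56 -> R from 27
Insert 30: L from 56 -> R from 27 -> L from 49

In-order: [27, 30, 49, 56, 66]


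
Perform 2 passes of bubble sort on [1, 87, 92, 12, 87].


Initial: [1, 87, 92, 12, 87]
Pass 1: [1, 87, 12, 87, 92] (2 swaps)
Pass 2: [1, 12, 87, 87, 92] (1 swaps)

After 2 passes: [1, 12, 87, 87, 92]


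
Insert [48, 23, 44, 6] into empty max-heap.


Insert 48: [48]
Insert 23: [48, 23]
Insert 44: [48, 23, 44]
Insert 6: [48, 23, 44, 6]

Final heap: [48, 23, 44, 6]


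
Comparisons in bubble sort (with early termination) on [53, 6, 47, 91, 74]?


Algorithm: bubble sort (with early termination)
Input: [53, 6, 47, 91, 74]
Sorted: [6, 47, 53, 74, 91]

7


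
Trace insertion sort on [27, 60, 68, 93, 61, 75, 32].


Initial: [27, 60, 68, 93, 61, 75, 32]
Insert 60: [27, 60, 68, 93, 61, 75, 32]
Insert 68: [27, 60, 68, 93, 61, 75, 32]
Insert 93: [27, 60, 68, 93, 61, 75, 32]
Insert 61: [27, 60, 61, 68, 93, 75, 32]
Insert 75: [27, 60, 61, 68, 75, 93, 32]
Insert 32: [27, 32, 60, 61, 68, 75, 93]

Sorted: [27, 32, 60, 61, 68, 75, 93]


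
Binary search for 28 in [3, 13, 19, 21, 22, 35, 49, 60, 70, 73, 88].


Step 1: lo=0, hi=10, mid=5, val=35
Step 2: lo=0, hi=4, mid=2, val=19
Step 3: lo=3, hi=4, mid=3, val=21
Step 4: lo=4, hi=4, mid=4, val=22

Not found


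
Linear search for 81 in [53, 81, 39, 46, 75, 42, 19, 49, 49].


i=0: 53!=81
i=1: 81==81 found!

Found at 1, 2 comps


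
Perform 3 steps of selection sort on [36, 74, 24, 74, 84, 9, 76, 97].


Initial: [36, 74, 24, 74, 84, 9, 76, 97]
Step 1: min=9 at 5
  Swap: [9, 74, 24, 74, 84, 36, 76, 97]
Step 2: min=24 at 2
  Swap: [9, 24, 74, 74, 84, 36, 76, 97]
Step 3: min=36 at 5
  Swap: [9, 24, 36, 74, 84, 74, 76, 97]

After 3 steps: [9, 24, 36, 74, 84, 74, 76, 97]


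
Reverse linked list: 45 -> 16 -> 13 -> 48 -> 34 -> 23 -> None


Step 1: curr=45, set curr.next=prev(None) | reversed so far: 45
Step 2: curr=16, set curr.next=prev(45) | reversed so far: 16 -> 45
Step 3: curr=13, set curr.next=prev(16) | reversed so far: 13 -> 16 -> 45
Step 4: curr=48, set curr.next=prev(13) | reversed so far: 48 -> 13 -> 16 -> 45
Step 5: curr=34, set curr.next=prev(48) | reversed so far: 34 -> 48 -> 13 -> 16 -> 45
Step 6: curr=23, set curr.next=prev(34) | reversed so far: 23 -> 34 -> 48 -> 13 -> 16 -> 45

23 -> 34 -> 48 -> 13 -> 16 -> 45 -> None


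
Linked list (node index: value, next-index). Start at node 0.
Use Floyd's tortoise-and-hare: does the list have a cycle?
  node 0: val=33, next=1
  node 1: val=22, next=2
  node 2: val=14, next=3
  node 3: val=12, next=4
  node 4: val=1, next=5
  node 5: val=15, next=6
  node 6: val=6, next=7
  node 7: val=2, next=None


Floyd's tortoise (slow, +1) and hare (fast, +2):
  init: slow=0, fast=0
  step 1: slow=1, fast=2
  step 2: slow=2, fast=4
  step 3: slow=3, fast=6
  step 4: fast 6->7->None, no cycle

Cycle: no


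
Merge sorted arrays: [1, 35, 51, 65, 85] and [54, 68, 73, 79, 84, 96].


Take 1 from A
Take 35 from A
Take 51 from A
Take 54 from B
Take 65 from A
Take 68 from B
Take 73 from B
Take 79 from B
Take 84 from B
Take 85 from A

Merged: [1, 35, 51, 54, 65, 68, 73, 79, 84, 85, 96]


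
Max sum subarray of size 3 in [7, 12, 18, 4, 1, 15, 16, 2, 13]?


[0:3]: 37
[1:4]: 34
[2:5]: 23
[3:6]: 20
[4:7]: 32
[5:8]: 33
[6:9]: 31

Max: 37 at [0:3]


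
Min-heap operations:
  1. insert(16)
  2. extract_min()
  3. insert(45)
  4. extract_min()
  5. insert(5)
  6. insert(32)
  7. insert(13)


insert(16) -> [16]
extract_min()->16, []
insert(45) -> [45]
extract_min()->45, []
insert(5) -> [5]
insert(32) -> [5, 32]
insert(13) -> [5, 32, 13]

Final heap: [5, 32, 13]


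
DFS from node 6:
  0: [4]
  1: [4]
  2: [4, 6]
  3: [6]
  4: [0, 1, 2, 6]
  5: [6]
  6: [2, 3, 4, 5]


Visit 6, push [5, 4, 3, 2]
Visit 2, push [4]
Visit 4, push [1, 0]
Visit 0, push []
Visit 1, push []
Visit 3, push []
Visit 5, push []

DFS order: [6, 2, 4, 0, 1, 3, 5]


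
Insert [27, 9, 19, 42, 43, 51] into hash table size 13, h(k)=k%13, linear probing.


Insert 27: h=1 -> slot 1
Insert 9: h=9 -> slot 9
Insert 19: h=6 -> slot 6
Insert 42: h=3 -> slot 3
Insert 43: h=4 -> slot 4
Insert 51: h=12 -> slot 12

Table: [None, 27, None, 42, 43, None, 19, None, None, 9, None, None, 51]


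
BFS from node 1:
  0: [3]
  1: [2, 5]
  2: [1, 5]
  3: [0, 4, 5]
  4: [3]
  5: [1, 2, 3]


Visit 1, enqueue [2, 5]
Visit 2, enqueue []
Visit 5, enqueue [3]
Visit 3, enqueue [0, 4]
Visit 0, enqueue []
Visit 4, enqueue []

BFS order: [1, 2, 5, 3, 0, 4]


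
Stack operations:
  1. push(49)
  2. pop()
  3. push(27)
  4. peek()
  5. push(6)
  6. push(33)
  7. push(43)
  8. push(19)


push(49) -> [49]
pop()->49, []
push(27) -> [27]
peek()->27
push(6) -> [27, 6]
push(33) -> [27, 6, 33]
push(43) -> [27, 6, 33, 43]
push(19) -> [27, 6, 33, 43, 19]

Final stack: [27, 6, 33, 43, 19]


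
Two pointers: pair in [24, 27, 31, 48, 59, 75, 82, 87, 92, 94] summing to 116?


lo=0(24)+hi=9(94)=118
lo=0(24)+hi=8(92)=116

Yes: 24+92=116


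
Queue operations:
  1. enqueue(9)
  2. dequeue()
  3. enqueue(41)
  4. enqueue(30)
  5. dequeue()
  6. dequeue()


enqueue(9) -> [9]
dequeue()->9, []
enqueue(41) -> [41]
enqueue(30) -> [41, 30]
dequeue()->41, [30]
dequeue()->30, []

Final queue: []


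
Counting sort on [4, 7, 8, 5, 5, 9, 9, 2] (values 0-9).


Input: [4, 7, 8, 5, 5, 9, 9, 2]
Counts: [0, 0, 1, 0, 1, 2, 0, 1, 1, 2]

Sorted: [2, 4, 5, 5, 7, 8, 9, 9]


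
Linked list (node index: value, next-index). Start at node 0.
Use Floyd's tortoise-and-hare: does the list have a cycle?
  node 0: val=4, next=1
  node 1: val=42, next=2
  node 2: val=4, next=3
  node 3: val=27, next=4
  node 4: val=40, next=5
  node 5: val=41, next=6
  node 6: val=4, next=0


Floyd's tortoise (slow, +1) and hare (fast, +2):
  init: slow=0, fast=0
  step 1: slow=1, fast=2
  step 2: slow=2, fast=4
  step 3: slow=3, fast=6
  step 4: slow=4, fast=1
  step 5: slow=5, fast=3
  step 6: slow=6, fast=5
  step 7: slow=0, fast=0
  slow == fast at node 0: cycle detected

Cycle: yes


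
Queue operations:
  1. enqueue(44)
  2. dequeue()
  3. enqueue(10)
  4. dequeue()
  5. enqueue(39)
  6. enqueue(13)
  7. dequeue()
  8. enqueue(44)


enqueue(44) -> [44]
dequeue()->44, []
enqueue(10) -> [10]
dequeue()->10, []
enqueue(39) -> [39]
enqueue(13) -> [39, 13]
dequeue()->39, [13]
enqueue(44) -> [13, 44]

Final queue: [13, 44]


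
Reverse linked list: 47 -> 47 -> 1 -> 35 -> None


Step 1: curr=47, set curr.next=prev(None) | reversed so far: 47
Step 2: curr=47, set curr.next=prev(47) | reversed so far: 47 -> 47
Step 3: curr=1, set curr.next=prev(47) | reversed so far: 1 -> 47 -> 47
Step 4: curr=35, set curr.next=prev(1) | reversed so far: 35 -> 1 -> 47 -> 47

35 -> 1 -> 47 -> 47 -> None
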